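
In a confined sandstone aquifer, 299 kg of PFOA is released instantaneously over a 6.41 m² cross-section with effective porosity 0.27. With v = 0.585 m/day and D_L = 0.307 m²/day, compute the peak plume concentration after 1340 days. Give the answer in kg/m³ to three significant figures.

2.40 kg/m³

The peak of an instantaneous 1D plume sits at x = vt; there the Gaussian factor is 1 and C_max = M/(n_e·A·√(4πDt)), where n_e·A is the pore area the mass is dissolved in.
√(4πDt) = √(4π × 0.307 × 1340) = 71.90 m, so C_max = 299/(0.27 × 6.41 × 71.90) = 2.40 kg/m³.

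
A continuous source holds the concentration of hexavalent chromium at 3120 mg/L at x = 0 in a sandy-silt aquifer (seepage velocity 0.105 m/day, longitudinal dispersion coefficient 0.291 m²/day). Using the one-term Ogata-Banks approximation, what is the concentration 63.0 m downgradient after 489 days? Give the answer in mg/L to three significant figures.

For a continuous step input, C/C₀ ≈ ½·erfc((x−vt)/(2√(Dt))).
vt = 0.105 × 489 = 51.345 m and 2√(Dt) = 2√(0.291 × 489) = 23.86 m.
Argument (x−vt)/(2√(Dt)) = (63.0 − 51.345)/23.86 = 0.4885; ½·erfc(0.4885) = 0.2448.
C = 3120 × 0.2448 = 764 mg/L.

764 mg/L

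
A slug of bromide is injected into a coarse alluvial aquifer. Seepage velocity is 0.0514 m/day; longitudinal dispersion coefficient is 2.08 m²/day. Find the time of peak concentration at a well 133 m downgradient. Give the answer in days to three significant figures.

1920 days

For the 1D instantaneous-source solution, setting ∂C/∂t = 0 at fixed x gives v²t² + 2Dt − x² = 0, so t = (√(D² + v²x²) − D)/v².
√(D² + v²x²) = √(2.08² + 0.0514² × 133²) = 7.146; v² = 0.00264196.
t = (7.146 − 2.08)/0.00264196 = 1920 days (vs. the pure-advection estimate x/v = 2590 d).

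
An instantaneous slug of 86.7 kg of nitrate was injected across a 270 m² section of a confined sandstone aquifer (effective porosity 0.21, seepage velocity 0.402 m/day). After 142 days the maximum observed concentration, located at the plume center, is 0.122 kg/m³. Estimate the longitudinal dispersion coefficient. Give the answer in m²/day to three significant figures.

0.0880 m²/day

At the plume center C_max = M/(n_e·A·√(4πDt)), so D = M²/(4πt·(n_e·A·C_max)²).
n_e·A·C_max = 0.21 × 270 × 0.122 = 6.917 kg/m.
D = 86.7²/(4π × 142 × 6.917²) = 0.0880 m²/day.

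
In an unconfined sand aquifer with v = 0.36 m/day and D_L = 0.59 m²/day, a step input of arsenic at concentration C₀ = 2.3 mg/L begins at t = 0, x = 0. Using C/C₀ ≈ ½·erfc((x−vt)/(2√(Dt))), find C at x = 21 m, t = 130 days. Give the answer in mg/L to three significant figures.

For a continuous step input, C/C₀ ≈ ½·erfc((x−vt)/(2√(Dt))).
vt = 0.36 × 130 = 46.8 m and 2√(Dt) = 2√(0.59 × 130) = 17.52 m.
Argument (x−vt)/(2√(Dt)) = (21 − 46.8)/17.52 = -1.473; ½·erfc(-1.473) = 0.9814.
C = 2.3 × 0.9814 = 2.26 mg/L.

2.26 mg/L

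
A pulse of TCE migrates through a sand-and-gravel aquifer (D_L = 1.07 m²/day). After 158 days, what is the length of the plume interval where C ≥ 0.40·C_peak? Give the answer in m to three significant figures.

49.8 m

The plume is Gaussian with σ = √(2Dt) = √(2 × 1.07 × 158) = 18.39 m.
C/C_peak = exp(−Δx²/(2σ²)) = 0.40 ⇒ Δx = σ·√(−2 ln 0.40) = 18.39 × 1.354 = 24.90 m.
Width = 2Δx = 49.8 m.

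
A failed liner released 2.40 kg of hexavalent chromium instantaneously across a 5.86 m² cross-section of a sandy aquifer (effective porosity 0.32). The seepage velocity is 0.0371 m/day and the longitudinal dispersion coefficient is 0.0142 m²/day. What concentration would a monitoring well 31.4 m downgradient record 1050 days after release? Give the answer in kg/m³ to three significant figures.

0.0359 kg/m³

For an instantaneous plane source, C(x,t) = M/(n_e·A·√(4πDt)) · exp(−(x−vt)²/(4Dt)), with n_e·A the pore (flow) area.
Plume center vt = 0.0371 × 1050 = 38.955 m, so the well at 31.4 m is 7.555 m upgradient of the peak.
√(4πDt) = 13.69 m, giving peak height M/(n_e·A·√(4πDt)) = 2.40/(0.32 × 5.86 × 13.69) = 0.09349 kg/m³.
(x−vt)²/(4Dt) = (-7.555)²/(4 × 0.0142 × 1050) = 0.9570; exp(−0.9570) = 0.3840.
C = 0.09349 × 0.3840 = 0.0359 kg/m³.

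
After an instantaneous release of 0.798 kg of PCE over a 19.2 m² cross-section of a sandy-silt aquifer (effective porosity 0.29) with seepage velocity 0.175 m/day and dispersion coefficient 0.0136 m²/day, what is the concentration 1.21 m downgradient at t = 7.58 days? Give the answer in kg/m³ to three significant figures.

For an instantaneous plane source, C(x,t) = M/(n_e·A·√(4πDt)) · exp(−(x−vt)²/(4Dt)), with n_e·A the pore (flow) area.
Plume center vt = 0.175 × 7.58 = 1.3265 m, so the well at 1.21 m is 0.1165 m upgradient of the peak.
√(4πDt) = 1.138 m, giving peak height M/(n_e·A·√(4πDt)) = 0.798/(0.29 × 19.2 × 1.138) = 0.1259 kg/m³.
(x−vt)²/(4Dt) = (-0.1165)²/(4 × 0.0136 × 7.58) = 0.03291; exp(−0.03291) = 0.9676.
C = 0.1259 × 0.9676 = 0.122 kg/m³.

0.122 kg/m³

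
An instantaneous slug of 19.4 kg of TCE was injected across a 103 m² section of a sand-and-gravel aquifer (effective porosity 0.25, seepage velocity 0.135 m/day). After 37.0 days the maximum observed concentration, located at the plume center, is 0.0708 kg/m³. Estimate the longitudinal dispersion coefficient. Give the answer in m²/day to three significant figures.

At the plume center C_max = M/(n_e·A·√(4πDt)), so D = M²/(4πt·(n_e·A·C_max)²).
n_e·A·C_max = 0.25 × 103 × 0.0708 = 1.823 kg/m.
D = 19.4²/(4π × 37.0 × 1.823²) = 0.244 m²/day.

0.244 m²/day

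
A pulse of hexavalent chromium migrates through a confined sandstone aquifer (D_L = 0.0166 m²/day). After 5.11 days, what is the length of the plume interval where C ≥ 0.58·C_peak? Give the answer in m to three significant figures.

0.860 m

The plume is Gaussian with σ = √(2Dt) = √(2 × 0.0166 × 5.11) = 0.4119 m.
C/C_peak = exp(−Δx²/(2σ²)) = 0.58 ⇒ Δx = σ·√(−2 ln 0.58) = 0.4119 × 1.044 = 0.4300 m.
Width = 2Δx = 0.860 m.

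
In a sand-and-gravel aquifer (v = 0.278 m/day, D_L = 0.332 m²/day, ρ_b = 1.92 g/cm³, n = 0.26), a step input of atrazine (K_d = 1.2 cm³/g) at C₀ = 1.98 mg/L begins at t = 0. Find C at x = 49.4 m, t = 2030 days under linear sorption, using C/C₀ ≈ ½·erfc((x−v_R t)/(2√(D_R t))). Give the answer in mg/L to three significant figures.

Retardation factor R = 1 + ρ_b·K_d/n = 1 + 1.92 × 1.2/0.26 = 9.862.
Sorption retards both mechanisms: v_R = v/R = 0.02819 m/day, D_R = D/R = 0.03366 m²/day.
v_R·t = 0.02819 × 2030 = 57.2257 m; 2√(D_R t) = 16.53 m; argument = (49.4 − 57.2257)/16.53 = -0.4734.
C = C₀ × ½·erfc(-0.4734) = 1.98 × 0.7484 = 1.48 mg/L.

1.48 mg/L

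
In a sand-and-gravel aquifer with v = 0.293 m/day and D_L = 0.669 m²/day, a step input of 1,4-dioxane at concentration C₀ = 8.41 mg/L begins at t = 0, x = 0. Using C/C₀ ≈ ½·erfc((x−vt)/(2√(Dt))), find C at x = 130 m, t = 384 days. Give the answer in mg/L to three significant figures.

1.85 mg/L

For a continuous step input, C/C₀ ≈ ½·erfc((x−vt)/(2√(Dt))).
vt = 0.293 × 384 = 112.512 m and 2√(Dt) = 2√(0.669 × 384) = 32.06 m.
Argument (x−vt)/(2√(Dt)) = (130 − 112.512)/32.06 = 0.5455; ½·erfc(0.5455) = 0.2202.
C = 8.41 × 0.2202 = 1.85 mg/L.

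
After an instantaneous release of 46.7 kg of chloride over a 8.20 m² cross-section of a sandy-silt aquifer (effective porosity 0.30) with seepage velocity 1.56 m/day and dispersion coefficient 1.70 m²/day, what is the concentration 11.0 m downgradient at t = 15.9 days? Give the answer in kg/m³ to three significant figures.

For an instantaneous plane source, C(x,t) = M/(n_e·A·√(4πDt)) · exp(−(x−vt)²/(4Dt)), with n_e·A the pore (flow) area.
Plume center vt = 1.56 × 15.9 = 24.804 m, so the well at 11.0 m is 13.804 m upgradient of the peak.
√(4πDt) = 18.43 m, giving peak height M/(n_e·A·√(4πDt)) = 46.7/(0.30 × 8.20 × 18.43) = 1.030 kg/m³.
(x−vt)²/(4Dt) = (-13.804)²/(4 × 1.70 × 15.9) = 1.762; exp(−1.762) = 0.1717.
C = 1.030 × 0.1717 = 0.177 kg/m³.

0.177 kg/m³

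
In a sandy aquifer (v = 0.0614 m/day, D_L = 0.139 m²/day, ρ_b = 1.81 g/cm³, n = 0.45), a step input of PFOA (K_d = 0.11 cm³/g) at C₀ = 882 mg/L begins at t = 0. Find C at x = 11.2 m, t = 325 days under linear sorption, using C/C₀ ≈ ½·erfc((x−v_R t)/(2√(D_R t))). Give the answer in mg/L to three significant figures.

Retardation factor R = 1 + ρ_b·K_d/n = 1 + 1.81 × 0.11/0.45 = 1.442.
Sorption retards both mechanisms: v_R = v/R = 0.04258 m/day, D_R = D/R = 0.09639 m²/day.
v_R·t = 0.04258 × 325 = 13.8385 m; 2√(D_R t) = 11.19 m; argument = (11.2 − 13.8385)/11.19 = -0.2358.
C = C₀ × ½·erfc(-0.2358) = 882 × 0.6306 = 556 mg/L.

556 mg/L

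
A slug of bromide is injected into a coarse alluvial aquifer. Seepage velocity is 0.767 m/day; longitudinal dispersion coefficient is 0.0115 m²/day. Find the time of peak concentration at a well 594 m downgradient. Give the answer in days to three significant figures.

For the 1D instantaneous-source solution, setting ∂C/∂t = 0 at fixed x gives v²t² + 2Dt − x² = 0, so t = (√(D² + v²x²) − D)/v².
√(D² + v²x²) = √(0.0115² + 0.767² × 594²) = 455.6; v² = 0.588289.
t = (455.6 − 0.0115)/0.588289 = 774 days (vs. the pure-advection estimate x/v = 774 d).

774 days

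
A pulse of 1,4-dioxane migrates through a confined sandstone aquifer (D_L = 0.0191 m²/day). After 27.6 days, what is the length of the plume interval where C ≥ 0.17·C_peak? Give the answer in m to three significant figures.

The plume is Gaussian with σ = √(2Dt) = √(2 × 0.0191 × 27.6) = 1.027 m.
C/C_peak = exp(−Δx²/(2σ²)) = 0.17 ⇒ Δx = σ·√(−2 ln 0.17) = 1.027 × 1.883 = 1.934 m.
Width = 2Δx = 3.87 m.

3.87 m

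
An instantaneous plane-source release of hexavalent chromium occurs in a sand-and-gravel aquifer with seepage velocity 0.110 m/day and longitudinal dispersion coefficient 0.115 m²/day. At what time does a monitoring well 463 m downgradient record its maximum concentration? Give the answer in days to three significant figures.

4200 days

For the 1D instantaneous-source solution, setting ∂C/∂t = 0 at fixed x gives v²t² + 2Dt − x² = 0, so t = (√(D² + v²x²) − D)/v².
√(D² + v²x²) = √(0.115² + 0.110² × 463²) = 50.93; v² = 0.0121.
t = (50.93 − 0.115)/0.0121 = 4200 days (vs. the pure-advection estimate x/v = 4210 d).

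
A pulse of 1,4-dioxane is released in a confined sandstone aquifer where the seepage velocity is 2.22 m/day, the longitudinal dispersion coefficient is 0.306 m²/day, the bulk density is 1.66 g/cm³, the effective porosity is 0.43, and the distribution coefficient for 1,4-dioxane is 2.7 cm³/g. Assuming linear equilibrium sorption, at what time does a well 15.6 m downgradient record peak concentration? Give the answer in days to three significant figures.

Retardation factor R = 1 + ρ_b·K_d/n = 1 + 1.66 × 2.7/0.43 = 11.42.
Sorption retards both mechanisms: v_R = v/R = 0.1944 m/day, D_R = D/R = 0.02680 m²/day.
Peak time from v_R²t² + 2D_R t − x² = 0: t = (√(D_R² + v_R²x²) − D_R)/v_R².
√(D_R² + v_R²x²) = √(0.02680² + 0.1944² × 15.6²) = 3.033; v_R² = 0.03779.
t = (3.033 − 0.02680)/0.03779 = 79.6 days.

79.6 days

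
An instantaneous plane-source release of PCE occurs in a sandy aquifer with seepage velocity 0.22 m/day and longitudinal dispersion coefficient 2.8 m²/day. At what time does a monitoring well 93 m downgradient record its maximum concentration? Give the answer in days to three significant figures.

For the 1D instantaneous-source solution, setting ∂C/∂t = 0 at fixed x gives v²t² + 2Dt − x² = 0, so t = (√(D² + v²x²) − D)/v².
√(D² + v²x²) = √(2.8² + 0.22² × 93²) = 20.65; v² = 0.0484.
t = (20.65 − 2.8)/0.0484 = 369 days (vs. the pure-advection estimate x/v = 423 d).

369 days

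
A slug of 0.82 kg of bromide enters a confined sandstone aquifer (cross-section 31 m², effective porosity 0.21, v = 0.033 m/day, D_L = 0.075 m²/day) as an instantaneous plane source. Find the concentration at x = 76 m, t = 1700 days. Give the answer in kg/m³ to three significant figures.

0.00145 kg/m³

For an instantaneous plane source, C(x,t) = M/(n_e·A·√(4πDt)) · exp(−(x−vt)²/(4Dt)), with n_e·A the pore (flow) area.
Plume center vt = 0.033 × 1700 = 56.1 m, so the well at 76 m is 19.9 m downgradient of the peak.
√(4πDt) = 40.03 m, giving peak height M/(n_e·A·√(4πDt)) = 0.82/(0.21 × 31 × 40.03) = 0.003147 kg/m³.
(x−vt)²/(4Dt) = (19.9)²/(4 × 0.075 × 1700) = 0.7765; exp(−0.7765) = 0.4600.
C = 0.003147 × 0.4600 = 0.00145 kg/m³.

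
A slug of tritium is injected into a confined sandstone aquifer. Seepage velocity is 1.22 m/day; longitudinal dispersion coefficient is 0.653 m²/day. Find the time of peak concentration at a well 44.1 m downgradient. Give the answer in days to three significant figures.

For the 1D instantaneous-source solution, setting ∂C/∂t = 0 at fixed x gives v²t² + 2Dt − x² = 0, so t = (√(D² + v²x²) − D)/v².
√(D² + v²x²) = √(0.653² + 1.22² × 44.1²) = 53.81; v² = 1.4884.
t = (53.81 − 0.653)/1.4884 = 35.7 days (vs. the pure-advection estimate x/v = 36.1 d).

35.7 days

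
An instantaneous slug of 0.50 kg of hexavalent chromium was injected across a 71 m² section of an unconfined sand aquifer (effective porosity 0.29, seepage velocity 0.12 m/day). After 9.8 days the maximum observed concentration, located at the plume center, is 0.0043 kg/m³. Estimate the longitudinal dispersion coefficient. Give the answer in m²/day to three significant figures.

0.259 m²/day

At the plume center C_max = M/(n_e·A·√(4πDt)), so D = M²/(4πt·(n_e·A·C_max)²).
n_e·A·C_max = 0.29 × 71 × 0.0043 = 0.08854 kg/m.
D = 0.50²/(4π × 9.8 × 0.08854²) = 0.259 m²/day.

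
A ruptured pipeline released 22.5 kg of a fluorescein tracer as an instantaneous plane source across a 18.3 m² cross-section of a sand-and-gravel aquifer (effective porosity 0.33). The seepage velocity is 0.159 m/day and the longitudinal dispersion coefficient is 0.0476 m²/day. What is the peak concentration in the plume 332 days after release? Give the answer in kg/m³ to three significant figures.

0.264 kg/m³

The peak of an instantaneous 1D plume sits at x = vt; there the Gaussian factor is 1 and C_max = M/(n_e·A·√(4πDt)), where n_e·A is the pore area the mass is dissolved in.
√(4πDt) = √(4π × 0.0476 × 332) = 14.09 m, so C_max = 22.5/(0.33 × 18.3 × 14.09) = 0.264 kg/m³.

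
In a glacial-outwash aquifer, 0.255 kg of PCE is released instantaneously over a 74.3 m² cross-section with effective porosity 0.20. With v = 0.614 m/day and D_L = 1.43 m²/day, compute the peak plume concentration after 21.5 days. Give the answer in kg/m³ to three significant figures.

0.000873 kg/m³

The peak of an instantaneous 1D plume sits at x = vt; there the Gaussian factor is 1 and C_max = M/(n_e·A·√(4πDt)), where n_e·A is the pore area the mass is dissolved in.
√(4πDt) = √(4π × 1.43 × 21.5) = 19.66 m, so C_max = 0.255/(0.20 × 74.3 × 19.66) = 0.000873 kg/m³.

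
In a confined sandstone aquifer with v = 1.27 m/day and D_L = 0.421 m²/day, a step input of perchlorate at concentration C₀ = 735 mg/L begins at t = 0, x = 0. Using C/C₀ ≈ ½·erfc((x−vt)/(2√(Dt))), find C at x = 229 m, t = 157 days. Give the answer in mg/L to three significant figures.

3.68 mg/L

For a continuous step input, C/C₀ ≈ ½·erfc((x−vt)/(2√(Dt))).
vt = 1.27 × 157 = 199.39 m and 2√(Dt) = 2√(0.421 × 157) = 16.26 m.
Argument (x−vt)/(2√(Dt)) = (229 − 199.39)/16.26 = 1.821; ½·erfc(1.821) = 0.005008.
C = 735 × 0.005008 = 3.68 mg/L.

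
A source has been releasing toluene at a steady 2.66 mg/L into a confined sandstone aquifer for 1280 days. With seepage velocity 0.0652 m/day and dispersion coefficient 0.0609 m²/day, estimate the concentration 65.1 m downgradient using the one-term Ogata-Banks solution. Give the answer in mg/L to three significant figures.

For a continuous step input, C/C₀ ≈ ½·erfc((x−vt)/(2√(Dt))).
vt = 0.0652 × 1280 = 83.456 m and 2√(Dt) = 2√(0.0609 × 1280) = 17.66 m.
Argument (x−vt)/(2√(Dt)) = (65.1 − 83.456)/17.66 = -1.039; ½·erfc(-1.039) = 0.9291.
C = 2.66 × 0.9291 = 2.47 mg/L.

2.47 mg/L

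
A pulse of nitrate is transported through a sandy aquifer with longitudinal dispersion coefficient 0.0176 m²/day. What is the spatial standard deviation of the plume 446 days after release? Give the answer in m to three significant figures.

Dispersive spreading gives a Gaussian with σ² = 2Dt; advection only shifts the center.
σ = √(2 × 0.0176 × 446) = 3.96 m.

3.96 m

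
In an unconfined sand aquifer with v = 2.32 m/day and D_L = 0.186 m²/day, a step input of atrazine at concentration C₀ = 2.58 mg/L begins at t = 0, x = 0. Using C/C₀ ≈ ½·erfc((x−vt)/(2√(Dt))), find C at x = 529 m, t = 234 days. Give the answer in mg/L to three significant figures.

2.40 mg/L

For a continuous step input, C/C₀ ≈ ½·erfc((x−vt)/(2√(Dt))).
vt = 2.32 × 234 = 542.88 m and 2√(Dt) = 2√(0.186 × 234) = 13.19 m.
Argument (x−vt)/(2√(Dt)) = (529 − 542.88)/13.19 = -1.052; ½·erfc(-1.052) = 0.9316.
C = 2.58 × 0.9316 = 2.40 mg/L.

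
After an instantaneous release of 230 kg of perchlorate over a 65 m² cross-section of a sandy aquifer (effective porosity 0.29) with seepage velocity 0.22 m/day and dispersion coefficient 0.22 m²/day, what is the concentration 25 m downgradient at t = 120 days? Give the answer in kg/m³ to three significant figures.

For an instantaneous plane source, C(x,t) = M/(n_e·A·√(4πDt)) · exp(−(x−vt)²/(4Dt)), with n_e·A the pore (flow) area.
Plume center vt = 0.22 × 120 = 26.4 m, so the well at 25 m is 1.4 m upgradient of the peak.
√(4πDt) = 18.21 m, giving peak height M/(n_e·A·√(4πDt)) = 230/(0.29 × 65 × 18.21) = 0.6700 kg/m³.
(x−vt)²/(4Dt) = (-1.4)²/(4 × 0.22 × 120) = 0.01856; exp(−0.01856) = 0.9816.
C = 0.6700 × 0.9816 = 0.658 kg/m³.

0.658 kg/m³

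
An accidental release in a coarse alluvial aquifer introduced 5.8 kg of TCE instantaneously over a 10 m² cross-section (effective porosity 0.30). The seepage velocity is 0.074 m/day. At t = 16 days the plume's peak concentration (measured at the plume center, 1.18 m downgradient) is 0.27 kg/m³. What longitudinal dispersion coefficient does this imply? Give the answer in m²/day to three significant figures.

0.255 m²/day

At the plume center C_max = M/(n_e·A·√(4πDt)), so D = M²/(4πt·(n_e·A·C_max)²).
n_e·A·C_max = 0.30 × 10 × 0.27 = 0.8100 kg/m.
D = 5.8²/(4π × 16 × 0.8100²) = 0.255 m²/day.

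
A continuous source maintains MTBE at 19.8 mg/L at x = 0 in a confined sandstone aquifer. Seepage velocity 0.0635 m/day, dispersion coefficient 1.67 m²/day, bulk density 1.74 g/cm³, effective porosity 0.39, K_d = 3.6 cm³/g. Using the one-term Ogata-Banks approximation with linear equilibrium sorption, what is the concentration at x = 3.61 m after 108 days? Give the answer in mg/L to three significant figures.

4.81 mg/L

Retardation factor R = 1 + ρ_b·K_d/n = 1 + 1.74 × 3.6/0.39 = 17.06.
Sorption retards both mechanisms: v_R = v/R = 0.003722 m/day, D_R = D/R = 0.09789 m²/day.
v_R·t = 0.003722 × 108 = 0.401976 m; 2√(D_R t) = 6.503 m; argument = (3.61 − 0.401976)/6.503 = 0.4933.
C = C₀ × ½·erfc(0.4933) = 19.8 × 0.2427 = 4.81 mg/L.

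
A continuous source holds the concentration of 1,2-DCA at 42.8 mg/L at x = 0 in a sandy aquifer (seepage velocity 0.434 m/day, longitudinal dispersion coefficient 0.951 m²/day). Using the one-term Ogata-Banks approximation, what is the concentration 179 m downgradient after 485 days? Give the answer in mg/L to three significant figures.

For a continuous step input, C/C₀ ≈ ½·erfc((x−vt)/(2√(Dt))).
vt = 0.434 × 485 = 210.49 m and 2√(Dt) = 2√(0.951 × 485) = 42.95 m.
Argument (x−vt)/(2√(Dt)) = (179 − 210.49)/42.95 = -0.7332; ½·erfc(-0.7332) = 0.8501.
C = 42.8 × 0.8501 = 36.4 mg/L.

36.4 mg/L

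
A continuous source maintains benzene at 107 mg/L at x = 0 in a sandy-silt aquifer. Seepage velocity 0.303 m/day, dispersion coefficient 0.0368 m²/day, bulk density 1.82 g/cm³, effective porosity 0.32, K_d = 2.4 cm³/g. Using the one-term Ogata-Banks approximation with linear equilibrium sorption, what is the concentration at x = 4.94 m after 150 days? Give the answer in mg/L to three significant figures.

1.83 mg/L

Retardation factor R = 1 + ρ_b·K_d/n = 1 + 1.82 × 2.4/0.32 = 14.65.
Sorption retards both mechanisms: v_R = v/R = 0.02068 m/day, D_R = D/R = 0.002512 m²/day.
v_R·t = 0.02068 × 150 = 3.102 m; 2√(D_R t) = 1.228 m; argument = (4.94 − 3.102)/1.228 = 1.497.
C = C₀ × ½·erfc(1.497) = 107 × 0.01713 = 1.83 mg/L.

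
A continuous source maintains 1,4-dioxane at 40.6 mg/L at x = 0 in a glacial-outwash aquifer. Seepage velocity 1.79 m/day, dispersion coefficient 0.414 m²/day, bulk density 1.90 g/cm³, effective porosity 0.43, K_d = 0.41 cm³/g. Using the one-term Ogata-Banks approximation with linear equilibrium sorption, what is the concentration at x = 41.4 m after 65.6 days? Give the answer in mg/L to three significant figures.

21.6 mg/L

Retardation factor R = 1 + ρ_b·K_d/n = 1 + 1.90 × 0.41/0.43 = 2.812.
Sorption retards both mechanisms: v_R = v/R = 0.6366 m/day, D_R = D/R = 0.1472 m²/day.
v_R·t = 0.6366 × 65.6 = 41.76096 m; 2√(D_R t) = 6.215 m; argument = (41.4 − 41.76096)/6.215 = -0.05808.
C = C₀ × ½·erfc(-0.05808) = 40.6 × 0.5327 = 21.6 mg/L.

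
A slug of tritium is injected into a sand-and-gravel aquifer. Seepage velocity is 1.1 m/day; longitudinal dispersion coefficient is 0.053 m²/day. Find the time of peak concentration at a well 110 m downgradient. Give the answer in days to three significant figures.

For the 1D instantaneous-source solution, setting ∂C/∂t = 0 at fixed x gives v²t² + 2Dt − x² = 0, so t = (√(D² + v²x²) − D)/v².
√(D² + v²x²) = √(0.053² + 1.1² × 110²) = 121.0; v² = 1.21.
t = (121.0 − 0.053)/1.21 = 100 days (vs. the pure-advection estimate x/v = 100 d).

100 days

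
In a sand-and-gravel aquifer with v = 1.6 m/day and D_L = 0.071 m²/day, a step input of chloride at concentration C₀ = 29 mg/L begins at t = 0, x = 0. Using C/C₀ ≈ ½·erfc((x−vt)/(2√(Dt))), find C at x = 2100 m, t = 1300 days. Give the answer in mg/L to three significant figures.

For a continuous step input, C/C₀ ≈ ½·erfc((x−vt)/(2√(Dt))).
vt = 1.6 × 1300 = 2080 m and 2√(Dt) = 2√(0.071 × 1300) = 19.21 m.
Argument (x−vt)/(2√(Dt)) = (2100 − 2080)/19.21 = 1.041; ½·erfc(1.041) = 0.07048.
C = 29 × 0.07048 = 2.04 mg/L.

2.04 mg/L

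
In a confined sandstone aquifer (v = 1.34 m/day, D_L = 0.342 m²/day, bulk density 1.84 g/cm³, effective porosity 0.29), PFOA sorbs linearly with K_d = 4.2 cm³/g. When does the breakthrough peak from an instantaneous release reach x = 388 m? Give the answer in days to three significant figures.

8000 days

Retardation factor R = 1 + ρ_b·K_d/n = 1 + 1.84 × 4.2/0.29 = 27.65.
Sorption retards both mechanisms: v_R = v/R = 0.04846 m/day, D_R = D/R = 0.01237 m²/day.
Peak time from v_R²t² + 2D_R t − x² = 0: t = (√(D_R² + v_R²x²) − D_R)/v_R².
√(D_R² + v_R²x²) = √(0.01237² + 0.04846² × 388²) = 18.80; v_R² = 0.002348.
t = (18.80 − 0.01237)/0.002348 = 8000 days.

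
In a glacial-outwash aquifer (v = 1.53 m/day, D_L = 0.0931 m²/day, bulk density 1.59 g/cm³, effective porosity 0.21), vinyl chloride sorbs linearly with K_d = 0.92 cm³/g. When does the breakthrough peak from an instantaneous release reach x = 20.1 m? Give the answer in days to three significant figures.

104 days

Retardation factor R = 1 + ρ_b·K_d/n = 1 + 1.59 × 0.92/0.21 = 7.966.
Sorption retards both mechanisms: v_R = v/R = 0.1921 m/day, D_R = D/R = 0.01169 m²/day.
Peak time from v_R²t² + 2D_R t − x² = 0: t = (√(D_R² + v_R²x²) − D_R)/v_R².
√(D_R² + v_R²x²) = √(0.01169² + 0.1921² × 20.1²) = 3.861; v_R² = 0.03690.
t = (3.861 − 0.01169)/0.03690 = 104 days.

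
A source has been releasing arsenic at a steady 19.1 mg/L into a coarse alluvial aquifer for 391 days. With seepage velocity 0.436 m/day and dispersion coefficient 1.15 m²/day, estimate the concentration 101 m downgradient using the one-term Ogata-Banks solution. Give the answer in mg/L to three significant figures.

18.9 mg/L

For a continuous step input, C/C₀ ≈ ½·erfc((x−vt)/(2√(Dt))).
vt = 0.436 × 391 = 170.476 m and 2√(Dt) = 2√(1.15 × 391) = 42.41 m.
Argument (x−vt)/(2√(Dt)) = (101 − 170.476)/42.41 = -1.638; ½·erfc(-1.638) = 0.9897.
C = 19.1 × 0.9897 = 18.9 mg/L.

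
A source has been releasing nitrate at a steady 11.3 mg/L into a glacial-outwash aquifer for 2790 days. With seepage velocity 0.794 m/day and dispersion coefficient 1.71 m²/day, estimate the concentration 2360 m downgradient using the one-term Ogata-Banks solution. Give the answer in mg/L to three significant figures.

For a continuous step input, C/C₀ ≈ ½·erfc((x−vt)/(2√(Dt))).
vt = 0.794 × 2790 = 2215.26 m and 2√(Dt) = 2√(1.71 × 2790) = 138.1 m.
Argument (x−vt)/(2√(Dt)) = (2360 − 2215.26)/138.1 = 1.048; ½·erfc(1.048) = 0.06916.
C = 11.3 × 0.06916 = 0.782 mg/L.

0.782 mg/L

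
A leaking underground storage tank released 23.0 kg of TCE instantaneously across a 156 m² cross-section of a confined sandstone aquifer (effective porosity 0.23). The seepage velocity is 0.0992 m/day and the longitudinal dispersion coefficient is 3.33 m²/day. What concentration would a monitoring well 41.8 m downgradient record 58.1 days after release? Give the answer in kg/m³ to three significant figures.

For an instantaneous plane source, C(x,t) = M/(n_e·A·√(4πDt)) · exp(−(x−vt)²/(4Dt)), with n_e·A the pore (flow) area.
Plume center vt = 0.0992 × 58.1 = 5.76352 m, so the well at 41.8 m is 36.03648 m downgradient of the peak.
√(4πDt) = 49.31 m, giving peak height M/(n_e·A·√(4πDt)) = 23.0/(0.23 × 156 × 49.31) = 0.01300 kg/m³.
(x−vt)²/(4Dt) = (36.03648)²/(4 × 3.33 × 58.1) = 1.678; exp(−1.678) = 0.1867.
C = 0.01300 × 0.1867 = 0.00243 kg/m³.

0.00243 kg/m³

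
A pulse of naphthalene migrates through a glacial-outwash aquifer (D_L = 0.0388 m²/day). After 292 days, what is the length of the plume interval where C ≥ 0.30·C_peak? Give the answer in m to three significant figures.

The plume is Gaussian with σ = √(2Dt) = √(2 × 0.0388 × 292) = 4.760 m.
C/C_peak = exp(−Δx²/(2σ²)) = 0.30 ⇒ Δx = σ·√(−2 ln 0.30) = 4.760 × 1.552 = 7.388 m.
Width = 2Δx = 14.8 m.

14.8 m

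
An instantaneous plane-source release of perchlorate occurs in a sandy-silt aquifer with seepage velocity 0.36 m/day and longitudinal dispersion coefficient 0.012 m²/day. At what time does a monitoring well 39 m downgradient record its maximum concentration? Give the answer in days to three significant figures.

108 days

For the 1D instantaneous-source solution, setting ∂C/∂t = 0 at fixed x gives v²t² + 2Dt − x² = 0, so t = (√(D² + v²x²) − D)/v².
√(D² + v²x²) = √(0.012² + 0.36² × 39²) = 14.04; v² = 0.1296.
t = (14.04 − 0.012)/0.1296 = 108 days (vs. the pure-advection estimate x/v = 108 d).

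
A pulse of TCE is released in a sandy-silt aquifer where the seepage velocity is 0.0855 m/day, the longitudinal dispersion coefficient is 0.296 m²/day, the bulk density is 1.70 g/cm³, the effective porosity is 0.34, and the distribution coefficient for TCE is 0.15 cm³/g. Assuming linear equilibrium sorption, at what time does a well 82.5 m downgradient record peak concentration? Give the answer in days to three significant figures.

Retardation factor R = 1 + ρ_b·K_d/n = 1 + 1.70 × 0.15/0.34 = 1.750.
Sorption retards both mechanisms: v_R = v/R = 0.04886 m/day, D_R = D/R = 0.1691 m²/day.
Peak time from v_R²t² + 2D_R t − x² = 0: t = (√(D_R² + v_R²x²) − D_R)/v_R².
√(D_R² + v_R²x²) = √(0.1691² + 0.04886² × 82.5²) = 4.034; v_R² = 0.002387.
t = (4.034 − 0.1691)/0.002387 = 1620 days.

1620 days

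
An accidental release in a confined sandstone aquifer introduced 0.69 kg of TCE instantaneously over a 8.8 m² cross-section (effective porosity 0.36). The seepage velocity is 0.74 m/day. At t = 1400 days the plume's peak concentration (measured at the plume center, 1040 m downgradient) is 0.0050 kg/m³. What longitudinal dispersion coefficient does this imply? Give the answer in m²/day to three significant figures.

At the plume center C_max = M/(n_e·A·√(4πDt)), so D = M²/(4πt·(n_e·A·C_max)²).
n_e·A·C_max = 0.36 × 8.8 × 0.0050 = 0.01584 kg/m.
D = 0.69²/(4π × 1400 × 0.01584²) = 0.108 m²/day.

0.108 m²/day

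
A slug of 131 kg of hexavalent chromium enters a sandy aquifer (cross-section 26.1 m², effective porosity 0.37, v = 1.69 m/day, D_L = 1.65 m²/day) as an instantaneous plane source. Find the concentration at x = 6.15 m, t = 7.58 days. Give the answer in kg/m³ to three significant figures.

0.446 kg/m³

For an instantaneous plane source, C(x,t) = M/(n_e·A·√(4πDt)) · exp(−(x−vt)²/(4Dt)), with n_e·A the pore (flow) area.
Plume center vt = 1.69 × 7.58 = 12.8102 m, so the well at 6.15 m is 6.6602 m upgradient of the peak.
√(4πDt) = 12.54 m, giving peak height M/(n_e·A·√(4πDt)) = 131/(0.37 × 26.1 × 12.54) = 1.082 kg/m³.
(x−vt)²/(4Dt) = (-6.6602)²/(4 × 1.65 × 7.58) = 0.8867; exp(−0.8867) = 0.4120.
C = 1.082 × 0.4120 = 0.446 kg/m³.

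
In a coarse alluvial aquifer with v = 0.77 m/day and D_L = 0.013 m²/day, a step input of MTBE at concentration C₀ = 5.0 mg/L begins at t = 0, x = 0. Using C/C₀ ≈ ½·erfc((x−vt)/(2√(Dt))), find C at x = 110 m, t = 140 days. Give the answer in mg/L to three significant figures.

0.622 mg/L

For a continuous step input, C/C₀ ≈ ½·erfc((x−vt)/(2√(Dt))).
vt = 0.77 × 140 = 107.8 m and 2√(Dt) = 2√(0.013 × 140) = 2.698 m.
Argument (x−vt)/(2√(Dt)) = (110 − 107.8)/2.698 = 0.8154; ½·erfc(0.8154) = 0.1244.
C = 5.0 × 0.1244 = 0.622 mg/L.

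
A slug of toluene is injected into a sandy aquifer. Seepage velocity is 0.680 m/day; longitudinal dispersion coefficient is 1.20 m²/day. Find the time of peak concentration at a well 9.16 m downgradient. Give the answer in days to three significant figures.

11.1 days

For the 1D instantaneous-source solution, setting ∂C/∂t = 0 at fixed x gives v²t² + 2Dt − x² = 0, so t = (√(D² + v²x²) − D)/v².
√(D² + v²x²) = √(1.20² + 0.680² × 9.16²) = 6.343; v² = 0.4624.
t = (6.343 − 1.20)/0.4624 = 11.1 days (vs. the pure-advection estimate x/v = 13.5 d).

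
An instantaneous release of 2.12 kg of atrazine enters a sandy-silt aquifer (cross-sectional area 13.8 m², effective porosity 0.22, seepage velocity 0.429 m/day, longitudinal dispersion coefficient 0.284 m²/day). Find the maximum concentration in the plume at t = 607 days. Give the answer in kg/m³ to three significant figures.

The peak of an instantaneous 1D plume sits at x = vt; there the Gaussian factor is 1 and C_max = M/(n_e·A·√(4πDt)), where n_e·A is the pore area the mass is dissolved in.
√(4πDt) = √(4π × 0.284 × 607) = 46.54 m, so C_max = 2.12/(0.22 × 13.8 × 46.54) = 0.0150 kg/m³.

0.0150 kg/m³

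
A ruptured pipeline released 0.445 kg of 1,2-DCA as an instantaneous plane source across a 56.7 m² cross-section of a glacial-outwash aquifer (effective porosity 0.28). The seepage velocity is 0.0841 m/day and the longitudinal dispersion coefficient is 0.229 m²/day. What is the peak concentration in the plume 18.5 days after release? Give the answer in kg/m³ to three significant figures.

0.00384 kg/m³

The peak of an instantaneous 1D plume sits at x = vt; there the Gaussian factor is 1 and C_max = M/(n_e·A·√(4πDt)), where n_e·A is the pore area the mass is dissolved in.
√(4πDt) = √(4π × 0.229 × 18.5) = 7.296 m, so C_max = 0.445/(0.28 × 56.7 × 7.296) = 0.00384 kg/m³.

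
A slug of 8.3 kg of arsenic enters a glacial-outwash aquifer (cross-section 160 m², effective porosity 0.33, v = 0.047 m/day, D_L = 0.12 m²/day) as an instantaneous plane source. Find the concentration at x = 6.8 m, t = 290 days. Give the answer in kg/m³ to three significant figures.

For an instantaneous plane source, C(x,t) = M/(n_e·A·√(4πDt)) · exp(−(x−vt)²/(4Dt)), with n_e·A the pore (flow) area.
Plume center vt = 0.047 × 290 = 13.63 m, so the well at 6.8 m is 6.83 m upgradient of the peak.
√(4πDt) = 20.91 m, giving peak height M/(n_e·A·√(4πDt)) = 8.3/(0.33 × 160 × 20.91) = 0.007518 kg/m³.
(x−vt)²/(4Dt) = (-6.83)²/(4 × 0.12 × 290) = 0.3351; exp(−0.3351) = 0.7153.
C = 0.007518 × 0.7153 = 0.00538 kg/m³.

0.00538 kg/m³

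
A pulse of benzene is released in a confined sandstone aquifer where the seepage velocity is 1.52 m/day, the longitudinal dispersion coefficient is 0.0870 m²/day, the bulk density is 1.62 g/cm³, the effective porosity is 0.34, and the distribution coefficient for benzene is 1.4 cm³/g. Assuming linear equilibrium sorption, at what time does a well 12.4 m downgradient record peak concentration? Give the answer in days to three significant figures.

62.3 days

Retardation factor R = 1 + ρ_b·K_d/n = 1 + 1.62 × 1.4/0.34 = 7.671.
Sorption retards both mechanisms: v_R = v/R = 0.1981 m/day, D_R = D/R = 0.01134 m²/day.
Peak time from v_R²t² + 2D_R t − x² = 0: t = (√(D_R² + v_R²x²) − D_R)/v_R².
√(D_R² + v_R²x²) = √(0.01134² + 0.1981² × 12.4²) = 2.456; v_R² = 0.03924.
t = (2.456 − 0.01134)/0.03924 = 62.3 days.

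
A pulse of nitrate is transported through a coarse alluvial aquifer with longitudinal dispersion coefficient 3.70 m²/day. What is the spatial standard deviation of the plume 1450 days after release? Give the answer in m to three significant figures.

104 m

Dispersive spreading gives a Gaussian with σ² = 2Dt; advection only shifts the center.
σ = √(2 × 3.70 × 1450) = 104 m.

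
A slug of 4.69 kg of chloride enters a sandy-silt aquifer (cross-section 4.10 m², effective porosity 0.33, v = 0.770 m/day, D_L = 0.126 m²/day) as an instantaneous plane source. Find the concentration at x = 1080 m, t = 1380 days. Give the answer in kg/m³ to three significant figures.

For an instantaneous plane source, C(x,t) = M/(n_e·A·√(4πDt)) · exp(−(x−vt)²/(4Dt)), with n_e·A the pore (flow) area.
Plume center vt = 0.770 × 1380 = 1062.6 m, so the well at 1080 m is 17.4 m downgradient of the peak.
√(4πDt) = 46.74 m, giving peak height M/(n_e·A·√(4πDt)) = 4.69/(0.33 × 4.10 × 46.74) = 0.07416 kg/m³.
(x−vt)²/(4Dt) = (17.4)²/(4 × 0.126 × 1380) = 0.4353; exp(−0.4353) = 0.6471.
C = 0.07416 × 0.6471 = 0.0480 kg/m³.

0.0480 kg/m³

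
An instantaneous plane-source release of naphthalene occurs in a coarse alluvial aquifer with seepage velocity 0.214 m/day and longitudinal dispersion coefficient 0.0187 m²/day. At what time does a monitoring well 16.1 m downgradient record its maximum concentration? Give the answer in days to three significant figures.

For the 1D instantaneous-source solution, setting ∂C/∂t = 0 at fixed x gives v²t² + 2Dt − x² = 0, so t = (√(D² + v²x²) − D)/v².
√(D² + v²x²) = √(0.0187² + 0.214² × 16.1²) = 3.445; v² = 0.045796.
t = (3.445 − 0.0187)/0.045796 = 74.8 days (vs. the pure-advection estimate x/v = 75.2 d).

74.8 days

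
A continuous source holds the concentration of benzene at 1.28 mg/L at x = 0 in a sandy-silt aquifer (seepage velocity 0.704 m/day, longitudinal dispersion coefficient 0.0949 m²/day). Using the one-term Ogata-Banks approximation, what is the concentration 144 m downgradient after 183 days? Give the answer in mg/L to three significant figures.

For a continuous step input, C/C₀ ≈ ½·erfc((x−vt)/(2√(Dt))).
vt = 0.704 × 183 = 128.832 m and 2√(Dt) = 2√(0.0949 × 183) = 8.335 m.
Argument (x−vt)/(2√(Dt)) = (144 − 128.832)/8.335 = 1.820; ½·erfc(1.820) = 0.005028.
C = 1.28 × 0.005028 = 0.00644 mg/L.

0.00644 mg/L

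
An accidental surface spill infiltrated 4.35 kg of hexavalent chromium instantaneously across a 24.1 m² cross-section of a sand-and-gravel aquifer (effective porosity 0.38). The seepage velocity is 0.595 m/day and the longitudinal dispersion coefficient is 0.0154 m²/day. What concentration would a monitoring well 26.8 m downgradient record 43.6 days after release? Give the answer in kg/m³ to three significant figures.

0.124 kg/m³

For an instantaneous plane source, C(x,t) = M/(n_e·A·√(4πDt)) · exp(−(x−vt)²/(4Dt)), with n_e·A the pore (flow) area.
Plume center vt = 0.595 × 43.6 = 25.942 m, so the well at 26.8 m is 0.858 m downgradient of the peak.
√(4πDt) = 2.905 m, giving peak height M/(n_e·A·√(4πDt)) = 4.35/(0.38 × 24.1 × 2.905) = 0.1635 kg/m³.
(x−vt)²/(4Dt) = (0.858)²/(4 × 0.0154 × 43.6) = 0.2741; exp(−0.2741) = 0.7603.
C = 0.1635 × 0.7603 = 0.124 kg/m³.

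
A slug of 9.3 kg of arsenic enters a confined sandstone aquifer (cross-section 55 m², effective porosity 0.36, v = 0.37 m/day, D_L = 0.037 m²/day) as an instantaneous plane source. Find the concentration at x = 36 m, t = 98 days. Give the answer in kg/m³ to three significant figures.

0.0693 kg/m³

For an instantaneous plane source, C(x,t) = M/(n_e·A·√(4πDt)) · exp(−(x−vt)²/(4Dt)), with n_e·A the pore (flow) area.
Plume center vt = 0.37 × 98 = 36.26 m, so the well at 36 m is 0.26 m upgradient of the peak.
√(4πDt) = 6.750 m, giving peak height M/(n_e·A·√(4πDt)) = 9.3/(0.36 × 55 × 6.750) = 0.06958 kg/m³.
(x−vt)²/(4Dt) = (-0.26)²/(4 × 0.037 × 98) = 0.004661; exp(−0.004661) = 0.9953.
C = 0.06958 × 0.9953 = 0.0693 kg/m³.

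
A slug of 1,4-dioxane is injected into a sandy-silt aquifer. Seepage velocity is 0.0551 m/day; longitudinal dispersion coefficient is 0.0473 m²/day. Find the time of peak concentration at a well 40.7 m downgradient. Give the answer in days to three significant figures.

723 days

For the 1D instantaneous-source solution, setting ∂C/∂t = 0 at fixed x gives v²t² + 2Dt − x² = 0, so t = (√(D² + v²x²) − D)/v².
√(D² + v²x²) = √(0.0473² + 0.0551² × 40.7²) = 2.243; v² = 0.00303601.
t = (2.243 − 0.0473)/0.00303601 = 723 days (vs. the pure-advection estimate x/v = 739 d).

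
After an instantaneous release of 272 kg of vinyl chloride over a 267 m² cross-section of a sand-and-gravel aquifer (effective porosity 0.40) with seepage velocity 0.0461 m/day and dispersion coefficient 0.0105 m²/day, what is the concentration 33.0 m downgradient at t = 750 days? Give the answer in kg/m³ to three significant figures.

0.237 kg/m³

For an instantaneous plane source, C(x,t) = M/(n_e·A·√(4πDt)) · exp(−(x−vt)²/(4Dt)), with n_e·A the pore (flow) area.
Plume center vt = 0.0461 × 750 = 34.575 m, so the well at 33.0 m is 1.575 m upgradient of the peak.
√(4πDt) = 9.948 m, giving peak height M/(n_e·A·√(4πDt)) = 272/(0.40 × 267 × 9.948) = 0.2560 kg/m³.
(x−vt)²/(4Dt) = (-1.575)²/(4 × 0.0105 × 750) = 0.07875; exp(−0.07875) = 0.9243.
C = 0.2560 × 0.9243 = 0.237 kg/m³.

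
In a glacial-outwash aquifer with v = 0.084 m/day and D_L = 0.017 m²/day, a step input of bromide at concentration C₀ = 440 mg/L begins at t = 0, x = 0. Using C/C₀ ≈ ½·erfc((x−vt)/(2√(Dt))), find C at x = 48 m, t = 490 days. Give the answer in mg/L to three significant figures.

For a continuous step input, C/C₀ ≈ ½·erfc((x−vt)/(2√(Dt))).
vt = 0.084 × 490 = 41.16 m and 2√(Dt) = 2√(0.017 × 490) = 5.772 m.
Argument (x−vt)/(2√(Dt)) = (48 − 41.16)/5.772 = 1.185; ½·erfc(1.185) = 0.04688.
C = 440 × 0.04688 = 20.6 mg/L.

20.6 mg/L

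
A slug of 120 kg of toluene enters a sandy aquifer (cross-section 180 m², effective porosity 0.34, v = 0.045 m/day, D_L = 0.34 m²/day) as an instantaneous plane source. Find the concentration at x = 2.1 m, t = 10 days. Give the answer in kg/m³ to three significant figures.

For an instantaneous plane source, C(x,t) = M/(n_e·A·√(4πDt)) · exp(−(x−vt)²/(4Dt)), with n_e·A the pore (flow) area.
Plume center vt = 0.045 × 10 = 0.45 m, so the well at 2.1 m is 1.65 m downgradient of the peak.
√(4πDt) = 6.536 m, giving peak height M/(n_e·A·√(4πDt)) = 120/(0.34 × 180 × 6.536) = 0.3000 kg/m³.
(x−vt)²/(4Dt) = (1.65)²/(4 × 0.34 × 10) = 0.2002; exp(−0.2002) = 0.8186.
C = 0.3000 × 0.8186 = 0.246 kg/m³.

0.246 kg/m³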